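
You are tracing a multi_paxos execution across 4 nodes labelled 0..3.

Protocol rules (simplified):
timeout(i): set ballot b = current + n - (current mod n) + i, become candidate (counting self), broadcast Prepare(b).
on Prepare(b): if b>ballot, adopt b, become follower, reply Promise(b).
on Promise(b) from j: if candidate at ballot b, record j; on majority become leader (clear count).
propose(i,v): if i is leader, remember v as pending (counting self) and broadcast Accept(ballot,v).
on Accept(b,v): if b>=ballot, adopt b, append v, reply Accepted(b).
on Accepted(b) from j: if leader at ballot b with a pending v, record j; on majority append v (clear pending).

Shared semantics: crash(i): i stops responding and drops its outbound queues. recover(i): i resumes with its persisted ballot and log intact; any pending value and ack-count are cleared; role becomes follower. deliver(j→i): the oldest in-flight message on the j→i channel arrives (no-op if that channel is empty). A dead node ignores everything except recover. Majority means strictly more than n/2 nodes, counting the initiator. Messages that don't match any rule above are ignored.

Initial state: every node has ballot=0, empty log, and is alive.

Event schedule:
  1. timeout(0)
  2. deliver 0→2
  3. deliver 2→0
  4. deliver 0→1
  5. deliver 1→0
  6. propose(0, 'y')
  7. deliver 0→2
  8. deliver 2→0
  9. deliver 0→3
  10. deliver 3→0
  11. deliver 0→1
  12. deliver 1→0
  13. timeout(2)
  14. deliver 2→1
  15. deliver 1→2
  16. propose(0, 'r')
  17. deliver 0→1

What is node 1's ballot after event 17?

after 1 — timeout(0): n0:cand/b4/[-]
after 2 — deliver 0→2: n2:foll/b4/[-]
after 3 — deliver 2→0: ·
after 4 — deliver 0→1: n1:foll/b4/[-]
after 5 — deliver 1→0: n0:lead/b4/[-]
after 6 — propose(0,'y'): ·
after 7 — deliver 0→2: n2:foll/b4/[y]
after 8 — deliver 2→0: ·
after 9 — deliver 0→3: n3:foll/b4/[-]
after 10 — deliver 3→0: ·
after 11 — deliver 0→1: n1:foll/b4/[y]
after 12 — deliver 1→0: n0:lead/b4/[y]
after 13 — timeout(2): n2:cand/b10/[y]
after 14 — deliver 2→1: n1:foll/b10/[y]
after 15 — deliver 1→2: ·
after 16 — propose(0,'r'): ·
after 17 — deliver 0→1: ·

10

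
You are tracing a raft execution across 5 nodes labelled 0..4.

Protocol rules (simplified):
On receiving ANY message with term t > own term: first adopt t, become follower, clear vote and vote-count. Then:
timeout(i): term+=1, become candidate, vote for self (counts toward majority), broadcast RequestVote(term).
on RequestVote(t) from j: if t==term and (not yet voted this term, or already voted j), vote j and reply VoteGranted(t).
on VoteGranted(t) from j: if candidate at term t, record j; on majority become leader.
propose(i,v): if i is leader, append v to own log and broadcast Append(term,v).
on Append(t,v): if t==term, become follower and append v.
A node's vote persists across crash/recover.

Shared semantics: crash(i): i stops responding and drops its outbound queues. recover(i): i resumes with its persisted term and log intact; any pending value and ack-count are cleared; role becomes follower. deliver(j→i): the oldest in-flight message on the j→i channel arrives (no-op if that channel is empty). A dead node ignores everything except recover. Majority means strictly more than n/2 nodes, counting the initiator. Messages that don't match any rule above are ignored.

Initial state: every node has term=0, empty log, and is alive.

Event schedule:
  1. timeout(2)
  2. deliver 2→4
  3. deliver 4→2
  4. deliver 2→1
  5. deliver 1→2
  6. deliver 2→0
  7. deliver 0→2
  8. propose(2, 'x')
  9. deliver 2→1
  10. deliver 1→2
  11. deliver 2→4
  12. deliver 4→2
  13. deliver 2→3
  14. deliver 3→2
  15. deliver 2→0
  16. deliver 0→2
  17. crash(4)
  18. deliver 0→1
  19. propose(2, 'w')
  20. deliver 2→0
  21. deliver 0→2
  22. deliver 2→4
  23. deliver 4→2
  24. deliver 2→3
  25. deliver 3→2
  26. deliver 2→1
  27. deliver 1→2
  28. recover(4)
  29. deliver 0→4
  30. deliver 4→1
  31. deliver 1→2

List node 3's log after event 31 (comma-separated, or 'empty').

1. timeout(2):  <2:cand t1 ->
2. deliver 2→4:  <4:foll t1 ->
3. deliver 4→2:  nop
4. deliver 2→1:  <1:foll t1 ->
5. deliver 1→2:  <2:lead t1 ->
6. deliver 2→0:  <0:foll t1 ->
7. deliver 0→2:  nop
8. propose(2,'x'):  <2:lead t1 x>
9. deliver 2→1:  <1:foll t1 x>
10. deliver 1→2:  nop
11. deliver 2→4:  <4:foll t1 x>
12. deliver 4→2:  nop
13. deliver 2→3:  <3:foll t1 ->
14. deliver 3→2:  nop
15. deliver 2→0:  <0:foll t1 x>
16. deliver 0→2:  nop
17. crash(4):  <4:✗foll t1 x>
18. deliver 0→1:  nop
19. propose(2,'w'):  <2:lead t1 x,w>
20. deliver 2→0:  <0:foll t1 x,w>
21. deliver 0→2:  nop
22. deliver 2→4:  nop
23. deliver 4→2:  nop
24. deliver 2→3:  <3:foll t1 x>
25. deliver 3→2:  nop
26. deliver 2→1:  <1:foll t1 x,w>
27. deliver 1→2:  nop
28. recover(4):  <4:foll t1 x>
29. deliver 0→4:  nop
30. deliver 4→1:  nop
31. deliver 1→2:  nop

x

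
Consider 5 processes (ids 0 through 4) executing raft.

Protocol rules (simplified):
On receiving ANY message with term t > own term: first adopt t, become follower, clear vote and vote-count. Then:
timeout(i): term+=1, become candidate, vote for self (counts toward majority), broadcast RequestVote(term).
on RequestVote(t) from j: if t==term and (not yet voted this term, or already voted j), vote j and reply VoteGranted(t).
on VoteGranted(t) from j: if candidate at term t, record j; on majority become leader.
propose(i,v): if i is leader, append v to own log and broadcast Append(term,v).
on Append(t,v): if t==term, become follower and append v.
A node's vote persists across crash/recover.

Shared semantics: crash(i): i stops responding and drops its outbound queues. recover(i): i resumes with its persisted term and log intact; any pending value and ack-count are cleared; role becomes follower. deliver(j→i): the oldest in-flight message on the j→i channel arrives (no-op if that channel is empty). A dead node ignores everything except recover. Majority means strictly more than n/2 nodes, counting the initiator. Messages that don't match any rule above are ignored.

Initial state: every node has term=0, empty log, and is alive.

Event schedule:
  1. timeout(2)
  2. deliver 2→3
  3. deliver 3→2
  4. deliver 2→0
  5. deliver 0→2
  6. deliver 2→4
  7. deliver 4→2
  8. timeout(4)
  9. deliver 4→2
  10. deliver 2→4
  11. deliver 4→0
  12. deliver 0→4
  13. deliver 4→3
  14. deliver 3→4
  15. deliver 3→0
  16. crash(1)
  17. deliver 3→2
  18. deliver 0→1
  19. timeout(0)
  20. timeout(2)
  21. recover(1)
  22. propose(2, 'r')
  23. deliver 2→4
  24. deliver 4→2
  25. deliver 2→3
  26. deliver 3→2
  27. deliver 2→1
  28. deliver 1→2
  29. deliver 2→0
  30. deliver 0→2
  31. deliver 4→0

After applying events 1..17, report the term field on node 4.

[1] timeout(2) → N2(cand t1 [-])
[2] deliver 2→3 → N3(foll t1 [-])
[3] deliver 3→2 → ∅
[4] deliver 2→0 → N0(foll t1 [-])
[5] deliver 0→2 → N2(lead t1 [-])
[6] deliver 2→4 → N4(foll t1 [-])
[7] deliver 4→2 → ∅
[8] timeout(4) → N4(cand t2 [-])
[9] deliver 4→2 → N2(foll t2 [-])
[10] deliver 2→4 → ∅
[11] deliver 4→0 → N0(foll t2 [-])
[12] deliver 0→4 → N4(lead t2 [-])
[13] deliver 4→3 → N3(foll t2 [-])
[14] deliver 3→4 → ∅
[15] deliver 3→0 → ∅
[16] crash(1) → N1(✗foll t0 [-])
[17] deliver 3→2 → ∅

2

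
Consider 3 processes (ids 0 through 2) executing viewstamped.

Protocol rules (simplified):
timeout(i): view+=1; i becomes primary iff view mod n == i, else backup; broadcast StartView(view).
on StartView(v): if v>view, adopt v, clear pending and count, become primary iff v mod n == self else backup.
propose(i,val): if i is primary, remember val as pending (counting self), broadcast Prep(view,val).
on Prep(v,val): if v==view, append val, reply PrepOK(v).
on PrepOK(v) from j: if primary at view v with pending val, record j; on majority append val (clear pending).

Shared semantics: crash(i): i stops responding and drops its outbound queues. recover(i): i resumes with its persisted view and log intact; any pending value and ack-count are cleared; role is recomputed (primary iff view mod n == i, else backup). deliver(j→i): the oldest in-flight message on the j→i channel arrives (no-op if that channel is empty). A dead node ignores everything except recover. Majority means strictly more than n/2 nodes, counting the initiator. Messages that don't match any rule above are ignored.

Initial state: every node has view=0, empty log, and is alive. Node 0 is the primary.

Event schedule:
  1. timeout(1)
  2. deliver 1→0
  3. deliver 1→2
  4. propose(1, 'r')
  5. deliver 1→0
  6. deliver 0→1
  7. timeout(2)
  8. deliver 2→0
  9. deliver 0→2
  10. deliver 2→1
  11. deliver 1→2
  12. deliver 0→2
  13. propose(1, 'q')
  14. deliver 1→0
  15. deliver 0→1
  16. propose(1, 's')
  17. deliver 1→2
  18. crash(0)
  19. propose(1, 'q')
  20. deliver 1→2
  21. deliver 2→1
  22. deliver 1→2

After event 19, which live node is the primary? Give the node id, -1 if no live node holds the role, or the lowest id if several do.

1. timeout(1):  <1:prim v1 ->
2. deliver 1→0:  <0:back v1 ->
3. deliver 1→2:  <2:back v1 ->
4. propose(1,'r'):  nop
5. deliver 1→0:  <0:back v1 r>
6. deliver 0→1:  <1:prim v1 r>
7. timeout(2):  <2:prim v2 ->
8. deliver 2→0:  <0:back v2 r>
9. deliver 0→2:  nop
10. deliver 2→1:  <1:back v2 r>
11. deliver 1→2:  nop
12. deliver 0→2:  nop
13. propose(1,'q'):  nop
14. deliver 1→0:  nop
15. deliver 0→1:  nop
16. propose(1,'s'):  nop
17. deliver 1→2:  nop
18. crash(0):  <0:✗back v2 r>
19. propose(1,'q'):  nop

2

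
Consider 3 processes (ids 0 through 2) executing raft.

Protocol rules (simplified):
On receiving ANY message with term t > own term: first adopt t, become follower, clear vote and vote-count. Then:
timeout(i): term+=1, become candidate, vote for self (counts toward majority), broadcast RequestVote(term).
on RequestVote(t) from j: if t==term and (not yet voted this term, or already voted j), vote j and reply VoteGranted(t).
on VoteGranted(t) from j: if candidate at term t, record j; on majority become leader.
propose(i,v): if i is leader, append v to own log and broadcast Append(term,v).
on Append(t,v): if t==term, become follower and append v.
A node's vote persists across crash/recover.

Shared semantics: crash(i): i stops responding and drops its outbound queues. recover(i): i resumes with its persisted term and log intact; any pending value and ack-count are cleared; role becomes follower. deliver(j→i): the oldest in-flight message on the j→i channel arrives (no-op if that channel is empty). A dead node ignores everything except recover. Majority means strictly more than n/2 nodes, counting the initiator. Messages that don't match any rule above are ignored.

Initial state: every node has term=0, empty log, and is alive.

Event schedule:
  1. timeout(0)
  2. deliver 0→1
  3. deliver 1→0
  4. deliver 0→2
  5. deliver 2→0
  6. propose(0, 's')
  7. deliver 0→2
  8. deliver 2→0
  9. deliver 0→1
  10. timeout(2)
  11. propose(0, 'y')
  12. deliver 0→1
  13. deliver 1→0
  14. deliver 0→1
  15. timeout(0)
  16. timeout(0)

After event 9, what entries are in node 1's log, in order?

1. timeout(0):  <0:cand t1 ->
2. deliver 0→1:  <1:foll t1 ->
3. deliver 1→0:  <0:lead t1 ->
4. deliver 0→2:  <2:foll t1 ->
5. deliver 2→0:  nop
6. propose(0,'s'):  <0:lead t1 s>
7. deliver 0→2:  <2:foll t1 s>
8. deliver 2→0:  nop
9. deliver 0→1:  <1:foll t1 s>

s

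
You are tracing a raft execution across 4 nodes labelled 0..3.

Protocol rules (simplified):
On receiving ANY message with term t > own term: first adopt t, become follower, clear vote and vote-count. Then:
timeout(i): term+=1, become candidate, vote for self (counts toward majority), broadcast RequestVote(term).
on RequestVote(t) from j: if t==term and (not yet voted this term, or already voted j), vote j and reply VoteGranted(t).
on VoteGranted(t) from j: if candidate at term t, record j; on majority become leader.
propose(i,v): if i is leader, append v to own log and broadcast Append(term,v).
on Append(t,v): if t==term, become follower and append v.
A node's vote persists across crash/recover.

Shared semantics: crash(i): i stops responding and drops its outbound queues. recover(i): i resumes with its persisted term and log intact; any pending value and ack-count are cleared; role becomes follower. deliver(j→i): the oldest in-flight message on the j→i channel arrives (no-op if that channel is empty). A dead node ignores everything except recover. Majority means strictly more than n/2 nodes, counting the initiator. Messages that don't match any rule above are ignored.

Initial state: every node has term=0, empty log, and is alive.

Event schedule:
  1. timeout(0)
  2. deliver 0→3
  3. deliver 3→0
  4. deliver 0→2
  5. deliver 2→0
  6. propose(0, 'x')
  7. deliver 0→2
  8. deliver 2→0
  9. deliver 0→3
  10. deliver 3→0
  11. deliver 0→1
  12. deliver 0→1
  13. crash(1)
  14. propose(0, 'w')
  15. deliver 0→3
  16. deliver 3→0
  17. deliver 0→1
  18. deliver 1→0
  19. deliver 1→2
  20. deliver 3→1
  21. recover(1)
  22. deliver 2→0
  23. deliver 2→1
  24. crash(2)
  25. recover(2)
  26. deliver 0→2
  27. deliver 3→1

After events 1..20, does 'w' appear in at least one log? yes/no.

yes

[1] timeout(0) → N0(cand t1 [-])
[2] deliver 0→3 → N3(foll t1 [-])
[3] deliver 3→0 → ∅
[4] deliver 0→2 → N2(foll t1 [-])
[5] deliver 2→0 → N0(lead t1 [-])
[6] propose(0,'x') → N0(lead t1 [x])
[7] deliver 0→2 → N2(foll t1 [x])
[8] deliver 2→0 → ∅
[9] deliver 0→3 → N3(foll t1 [x])
[10] deliver 3→0 → ∅
[11] deliver 0→1 → N1(foll t1 [-])
[12] deliver 0→1 → N1(foll t1 [x])
[13] crash(1) → N1(✗foll t1 [x])
[14] propose(0,'w') → N0(lead t1 [x,w])
[15] deliver 0→3 → N3(foll t1 [x,w])
[16] deliver 3→0 → ∅
[17] deliver 0→1 → ∅
[18] deliver 1→0 → ∅
[19] deliver 1→2 → ∅
[20] deliver 3→1 → ∅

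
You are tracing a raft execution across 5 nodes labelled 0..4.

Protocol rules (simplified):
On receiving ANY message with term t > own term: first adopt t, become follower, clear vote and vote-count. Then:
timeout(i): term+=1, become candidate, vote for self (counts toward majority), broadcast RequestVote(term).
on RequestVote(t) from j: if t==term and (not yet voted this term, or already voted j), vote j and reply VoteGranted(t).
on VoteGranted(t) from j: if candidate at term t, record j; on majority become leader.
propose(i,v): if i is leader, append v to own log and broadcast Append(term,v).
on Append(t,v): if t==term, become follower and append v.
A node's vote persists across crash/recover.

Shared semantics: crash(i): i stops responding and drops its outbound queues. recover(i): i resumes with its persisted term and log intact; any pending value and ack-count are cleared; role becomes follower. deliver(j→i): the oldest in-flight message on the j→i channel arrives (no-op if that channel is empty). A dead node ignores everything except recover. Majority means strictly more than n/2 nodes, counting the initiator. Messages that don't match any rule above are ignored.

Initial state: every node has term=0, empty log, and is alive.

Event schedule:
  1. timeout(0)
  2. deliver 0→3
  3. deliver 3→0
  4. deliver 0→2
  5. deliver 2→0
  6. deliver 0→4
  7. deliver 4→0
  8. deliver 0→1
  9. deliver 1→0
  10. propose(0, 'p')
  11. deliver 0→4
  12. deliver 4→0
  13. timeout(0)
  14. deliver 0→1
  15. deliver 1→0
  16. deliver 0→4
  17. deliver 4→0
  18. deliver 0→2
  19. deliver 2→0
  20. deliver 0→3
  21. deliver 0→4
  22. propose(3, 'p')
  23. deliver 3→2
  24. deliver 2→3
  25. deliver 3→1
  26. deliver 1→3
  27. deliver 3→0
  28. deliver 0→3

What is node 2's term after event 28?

after 1 — timeout(0): n0:cand/t1/[-]
after 2 — deliver 0→3: n3:foll/t1/[-]
after 3 — deliver 3→0: ·
after 4 — deliver 0→2: n2:foll/t1/[-]
after 5 — deliver 2→0: n0:lead/t1/[-]
after 6 — deliver 0→4: n4:foll/t1/[-]
after 7 — deliver 4→0: ·
after 8 — deliver 0→1: n1:foll/t1/[-]
after 9 — deliver 1→0: ·
after 10 — propose(0,'p'): n0:lead/t1/[p]
after 11 — deliver 0→4: n4:foll/t1/[p]
after 12 — deliver 4→0: ·
after 13 — timeout(0): n0:cand/t2/[p]
after 14 — deliver 0→1: n1:foll/t1/[p]
after 15 — deliver 1→0: ·
after 16 — deliver 0→4: n4:foll/t2/[p]
after 17 — deliver 4→0: ·
after 18 — deliver 0→2: n2:foll/t1/[p]
after 19 — deliver 2→0: ·
after 20 — deliver 0→3: n3:foll/t1/[p]
after 21 — deliver 0→4: ·
after 22 — propose(3,'p'): ·
after 23 — deliver 3→2: ·
after 24 — deliver 2→3: ·
after 25 — deliver 3→1: ·
after 26 — deliver 1→3: ·
after 27 — deliver 3→0: ·
after 28 — deliver 0→3: n3:foll/t2/[p]

1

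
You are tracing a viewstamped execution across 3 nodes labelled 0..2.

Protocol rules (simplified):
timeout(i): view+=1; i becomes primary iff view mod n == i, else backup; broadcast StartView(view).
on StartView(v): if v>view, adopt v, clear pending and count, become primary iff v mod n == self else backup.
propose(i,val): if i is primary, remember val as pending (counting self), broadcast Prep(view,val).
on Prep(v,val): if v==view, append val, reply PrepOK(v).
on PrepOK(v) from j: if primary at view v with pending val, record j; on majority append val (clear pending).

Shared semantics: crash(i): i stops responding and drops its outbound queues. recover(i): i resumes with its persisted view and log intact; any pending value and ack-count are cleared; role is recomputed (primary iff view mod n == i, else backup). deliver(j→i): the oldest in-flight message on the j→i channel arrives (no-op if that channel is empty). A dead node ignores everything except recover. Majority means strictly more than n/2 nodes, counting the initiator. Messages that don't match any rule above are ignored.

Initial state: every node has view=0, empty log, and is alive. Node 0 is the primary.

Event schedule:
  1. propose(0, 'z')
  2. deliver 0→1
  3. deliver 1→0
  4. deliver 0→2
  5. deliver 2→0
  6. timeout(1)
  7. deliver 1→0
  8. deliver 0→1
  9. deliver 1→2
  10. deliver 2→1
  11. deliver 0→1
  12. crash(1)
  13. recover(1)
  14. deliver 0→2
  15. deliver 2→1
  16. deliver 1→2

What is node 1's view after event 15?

e1 propose(0,'z'): ·
e2 deliver 0→1: 1[back,v=0,z]
e3 deliver 1→0: 0[prim,v=0,z]
e4 deliver 0→2: 2[back,v=0,z]
e5 deliver 2→0: ·
e6 timeout(1): 1[prim,v=1,z]
e7 deliver 1→0: 0[back,v=1,z]
e8 deliver 0→1: ·
e9 deliver 1→2: 2[back,v=1,z]
e10 deliver 2→1: ·
e11 deliver 0→1: ·
e12 crash(1): 1[✗prim,v=1,z]
e13 recover(1): 1[prim,v=1,z]
e14 deliver 0→2: ·
e15 deliver 2→1: ·

1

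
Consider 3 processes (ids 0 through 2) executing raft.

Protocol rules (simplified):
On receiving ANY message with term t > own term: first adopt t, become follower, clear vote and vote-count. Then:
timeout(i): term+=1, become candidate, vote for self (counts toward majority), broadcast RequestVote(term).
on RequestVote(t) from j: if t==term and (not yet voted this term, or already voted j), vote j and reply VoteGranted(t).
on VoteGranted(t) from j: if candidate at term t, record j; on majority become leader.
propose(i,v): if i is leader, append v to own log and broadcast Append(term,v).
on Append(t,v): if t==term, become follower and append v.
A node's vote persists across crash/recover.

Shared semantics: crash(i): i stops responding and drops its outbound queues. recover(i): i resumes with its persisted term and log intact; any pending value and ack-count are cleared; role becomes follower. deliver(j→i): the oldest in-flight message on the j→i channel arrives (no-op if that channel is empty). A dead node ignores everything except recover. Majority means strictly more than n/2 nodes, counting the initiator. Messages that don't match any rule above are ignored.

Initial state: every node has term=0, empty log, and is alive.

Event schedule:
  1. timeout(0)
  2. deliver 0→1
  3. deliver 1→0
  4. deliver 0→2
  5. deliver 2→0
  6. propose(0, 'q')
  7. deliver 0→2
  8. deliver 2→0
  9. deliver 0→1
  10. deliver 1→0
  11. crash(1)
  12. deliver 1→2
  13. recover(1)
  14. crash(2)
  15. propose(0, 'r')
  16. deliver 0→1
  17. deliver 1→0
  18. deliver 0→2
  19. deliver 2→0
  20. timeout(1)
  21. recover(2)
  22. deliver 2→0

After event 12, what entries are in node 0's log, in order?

q

[1] timeout(0) → N0(cand t1 [-])
[2] deliver 0→1 → N1(foll t1 [-])
[3] deliver 1→0 → N0(lead t1 [-])
[4] deliver 0→2 → N2(foll t1 [-])
[5] deliver 2→0 → ∅
[6] propose(0,'q') → N0(lead t1 [q])
[7] deliver 0→2 → N2(foll t1 [q])
[8] deliver 2→0 → ∅
[9] deliver 0→1 → N1(foll t1 [q])
[10] deliver 1→0 → ∅
[11] crash(1) → N1(✗foll t1 [q])
[12] deliver 1→2 → ∅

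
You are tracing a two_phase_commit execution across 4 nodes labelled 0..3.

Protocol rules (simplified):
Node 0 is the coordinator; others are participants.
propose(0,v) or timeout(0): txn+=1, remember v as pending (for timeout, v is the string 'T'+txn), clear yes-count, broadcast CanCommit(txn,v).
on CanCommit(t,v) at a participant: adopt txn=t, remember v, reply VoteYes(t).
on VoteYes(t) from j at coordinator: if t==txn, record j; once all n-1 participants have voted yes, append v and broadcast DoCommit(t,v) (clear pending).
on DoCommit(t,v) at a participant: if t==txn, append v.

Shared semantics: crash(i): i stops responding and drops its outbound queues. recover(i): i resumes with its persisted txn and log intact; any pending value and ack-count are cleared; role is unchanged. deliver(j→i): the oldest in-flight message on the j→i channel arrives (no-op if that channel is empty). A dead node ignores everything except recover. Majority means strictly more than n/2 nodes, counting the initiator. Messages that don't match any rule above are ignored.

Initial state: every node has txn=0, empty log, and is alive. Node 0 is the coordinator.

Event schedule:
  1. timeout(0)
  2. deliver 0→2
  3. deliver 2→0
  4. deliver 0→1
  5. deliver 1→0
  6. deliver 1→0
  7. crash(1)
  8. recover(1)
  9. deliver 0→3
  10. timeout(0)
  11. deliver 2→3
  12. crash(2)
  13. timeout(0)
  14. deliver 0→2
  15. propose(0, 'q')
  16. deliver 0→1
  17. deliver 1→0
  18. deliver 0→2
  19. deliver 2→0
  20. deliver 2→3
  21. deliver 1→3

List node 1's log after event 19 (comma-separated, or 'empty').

after 1 — timeout(0): n0:coor/t1/[-]
after 2 — deliver 0→2: n2:part/t1/[-]
after 3 — deliver 2→0: ·
after 4 — deliver 0→1: n1:part/t1/[-]
after 5 — deliver 1→0: ·
after 6 — deliver 1→0: ·
after 7 — crash(1): n1:✗part/t1/[-]
after 8 — recover(1): n1:part/t1/[-]
after 9 — deliver 0→3: n3:part/t1/[-]
after 10 — timeout(0): n0:coor/t2/[-]
after 11 — deliver 2→3: ·
after 12 — crash(2): n2:✗part/t1/[-]
after 13 — timeout(0): n0:coor/t3/[-]
after 14 — deliver 0→2: ·
after 15 — propose(0,'q'): n0:coor/t4/[-]
after 16 — deliver 0→1: n1:part/t2/[-]
after 17 — deliver 1→0: ·
after 18 — deliver 0→2: ·
after 19 — deliver 2→0: ·

empty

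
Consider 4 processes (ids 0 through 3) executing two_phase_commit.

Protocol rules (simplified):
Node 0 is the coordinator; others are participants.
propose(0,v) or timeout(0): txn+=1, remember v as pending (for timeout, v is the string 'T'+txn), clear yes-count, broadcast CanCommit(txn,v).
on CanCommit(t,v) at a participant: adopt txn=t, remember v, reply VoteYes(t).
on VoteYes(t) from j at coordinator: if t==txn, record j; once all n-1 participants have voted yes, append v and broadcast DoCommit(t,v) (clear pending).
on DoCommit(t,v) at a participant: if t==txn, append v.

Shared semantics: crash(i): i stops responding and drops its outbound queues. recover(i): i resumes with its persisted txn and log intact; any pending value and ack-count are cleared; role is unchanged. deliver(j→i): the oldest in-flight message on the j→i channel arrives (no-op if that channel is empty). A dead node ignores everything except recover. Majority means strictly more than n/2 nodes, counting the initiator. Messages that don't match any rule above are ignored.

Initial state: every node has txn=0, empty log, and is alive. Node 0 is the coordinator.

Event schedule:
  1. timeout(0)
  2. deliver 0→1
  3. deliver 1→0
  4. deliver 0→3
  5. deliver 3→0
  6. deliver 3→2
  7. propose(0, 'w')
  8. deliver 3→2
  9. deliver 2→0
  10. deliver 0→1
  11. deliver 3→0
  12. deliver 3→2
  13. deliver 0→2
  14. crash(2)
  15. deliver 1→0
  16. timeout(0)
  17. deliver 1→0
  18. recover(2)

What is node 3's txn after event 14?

e1 timeout(0): 0[coor,t=1,-]
e2 deliver 0→1: 1[part,t=1,-]
e3 deliver 1→0: ·
e4 deliver 0→3: 3[part,t=1,-]
e5 deliver 3→0: ·
e6 deliver 3→2: ·
e7 propose(0,'w'): 0[coor,t=2,-]
e8 deliver 3→2: ·
e9 deliver 2→0: ·
e10 deliver 0→1: 1[part,t=2,-]
e11 deliver 3→0: ·
e12 deliver 3→2: ·
e13 deliver 0→2: 2[part,t=1,-]
e14 crash(2): 2[✗part,t=1,-]

1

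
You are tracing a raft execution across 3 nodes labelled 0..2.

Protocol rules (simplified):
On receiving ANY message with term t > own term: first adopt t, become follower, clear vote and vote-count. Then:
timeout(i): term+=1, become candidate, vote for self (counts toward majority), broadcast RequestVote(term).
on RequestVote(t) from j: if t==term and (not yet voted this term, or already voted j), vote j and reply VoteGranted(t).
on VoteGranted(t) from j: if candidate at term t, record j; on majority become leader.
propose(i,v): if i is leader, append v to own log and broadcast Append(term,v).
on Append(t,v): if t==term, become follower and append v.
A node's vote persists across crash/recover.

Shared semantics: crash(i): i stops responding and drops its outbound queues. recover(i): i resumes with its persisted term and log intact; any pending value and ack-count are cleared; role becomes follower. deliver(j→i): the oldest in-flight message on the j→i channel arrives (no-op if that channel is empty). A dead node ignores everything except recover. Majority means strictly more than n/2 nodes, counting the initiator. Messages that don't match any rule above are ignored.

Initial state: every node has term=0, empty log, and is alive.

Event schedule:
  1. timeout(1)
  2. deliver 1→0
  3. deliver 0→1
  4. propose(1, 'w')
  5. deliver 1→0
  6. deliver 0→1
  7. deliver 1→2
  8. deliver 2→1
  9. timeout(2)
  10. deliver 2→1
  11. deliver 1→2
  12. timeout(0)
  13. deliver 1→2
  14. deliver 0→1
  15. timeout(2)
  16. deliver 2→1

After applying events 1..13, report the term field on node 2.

e1 timeout(1): 1[cand,t=1,-]
e2 deliver 1→0: 0[foll,t=1,-]
e3 deliver 0→1: 1[lead,t=1,-]
e4 propose(1,'w'): 1[lead,t=1,w]
e5 deliver 1→0: 0[foll,t=1,w]
e6 deliver 0→1: ·
e7 deliver 1→2: 2[foll,t=1,-]
e8 deliver 2→1: ·
e9 timeout(2): 2[cand,t=2,-]
e10 deliver 2→1: 1[foll,t=2,w]
e11 deliver 1→2: ·
e12 timeout(0): 0[cand,t=2,w]
e13 deliver 1→2: 2[lead,t=2,-]

2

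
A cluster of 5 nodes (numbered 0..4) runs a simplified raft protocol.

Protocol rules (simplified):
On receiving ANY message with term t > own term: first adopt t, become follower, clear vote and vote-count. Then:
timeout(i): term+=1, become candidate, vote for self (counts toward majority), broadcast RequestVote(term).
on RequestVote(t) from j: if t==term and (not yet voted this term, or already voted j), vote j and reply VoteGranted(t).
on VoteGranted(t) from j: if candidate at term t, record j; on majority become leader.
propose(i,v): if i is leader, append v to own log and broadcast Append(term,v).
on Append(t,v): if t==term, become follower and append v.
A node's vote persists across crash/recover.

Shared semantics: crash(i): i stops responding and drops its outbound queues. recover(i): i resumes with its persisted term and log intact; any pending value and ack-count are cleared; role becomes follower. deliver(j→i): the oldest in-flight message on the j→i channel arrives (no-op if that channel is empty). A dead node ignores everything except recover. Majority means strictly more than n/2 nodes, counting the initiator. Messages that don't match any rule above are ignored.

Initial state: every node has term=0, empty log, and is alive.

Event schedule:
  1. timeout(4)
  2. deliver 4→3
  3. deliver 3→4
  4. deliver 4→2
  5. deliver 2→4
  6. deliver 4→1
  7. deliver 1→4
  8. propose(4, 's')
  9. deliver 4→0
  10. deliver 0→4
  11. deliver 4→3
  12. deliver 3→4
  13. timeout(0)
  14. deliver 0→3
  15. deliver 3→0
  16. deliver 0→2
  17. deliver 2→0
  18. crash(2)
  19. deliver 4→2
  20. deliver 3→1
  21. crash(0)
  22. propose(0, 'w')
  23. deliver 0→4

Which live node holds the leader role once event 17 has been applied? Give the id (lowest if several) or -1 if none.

1. timeout(4):  <4:cand t1 ->
2. deliver 4→3:  <3:foll t1 ->
3. deliver 3→4:  nop
4. deliver 4→2:  <2:foll t1 ->
5. deliver 2→4:  <4:lead t1 ->
6. deliver 4→1:  <1:foll t1 ->
7. deliver 1→4:  nop
8. propose(4,'s'):  <4:lead t1 s>
9. deliver 4→0:  <0:foll t1 ->
10. deliver 0→4:  nop
11. deliver 4→3:  <3:foll t1 s>
12. deliver 3→4:  nop
13. timeout(0):  <0:cand t2 ->
14. deliver 0→3:  <3:foll t2 s>
15. deliver 3→0:  nop
16. deliver 0→2:  <2:foll t2 ->
17. deliver 2→0:  <0:lead t2 ->

0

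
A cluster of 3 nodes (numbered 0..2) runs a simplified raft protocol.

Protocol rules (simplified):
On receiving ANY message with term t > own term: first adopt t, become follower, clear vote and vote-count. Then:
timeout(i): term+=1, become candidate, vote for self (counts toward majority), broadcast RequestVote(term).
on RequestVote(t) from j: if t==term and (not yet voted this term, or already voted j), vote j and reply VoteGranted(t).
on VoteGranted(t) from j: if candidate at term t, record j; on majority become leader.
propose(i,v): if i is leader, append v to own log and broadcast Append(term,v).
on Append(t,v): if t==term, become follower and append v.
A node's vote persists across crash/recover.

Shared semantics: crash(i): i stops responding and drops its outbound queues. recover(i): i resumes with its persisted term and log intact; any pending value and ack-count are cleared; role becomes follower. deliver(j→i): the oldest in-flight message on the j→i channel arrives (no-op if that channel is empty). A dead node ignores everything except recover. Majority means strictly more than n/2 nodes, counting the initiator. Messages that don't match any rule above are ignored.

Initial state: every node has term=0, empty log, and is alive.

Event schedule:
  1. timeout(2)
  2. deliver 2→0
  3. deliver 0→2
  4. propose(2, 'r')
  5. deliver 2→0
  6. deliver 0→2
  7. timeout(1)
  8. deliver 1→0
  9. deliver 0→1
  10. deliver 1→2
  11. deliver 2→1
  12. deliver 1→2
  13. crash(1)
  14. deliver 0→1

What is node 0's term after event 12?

1

[1] timeout(2) → N2(cand t1 [-])
[2] deliver 2→0 → N0(foll t1 [-])
[3] deliver 0→2 → N2(lead t1 [-])
[4] propose(2,'r') → N2(lead t1 [r])
[5] deliver 2→0 → N0(foll t1 [r])
[6] deliver 0→2 → ∅
[7] timeout(1) → N1(cand t1 [-])
[8] deliver 1→0 → ∅
[9] deliver 0→1 → ∅
[10] deliver 1→2 → ∅
[11] deliver 2→1 → ∅
[12] deliver 1→2 → ∅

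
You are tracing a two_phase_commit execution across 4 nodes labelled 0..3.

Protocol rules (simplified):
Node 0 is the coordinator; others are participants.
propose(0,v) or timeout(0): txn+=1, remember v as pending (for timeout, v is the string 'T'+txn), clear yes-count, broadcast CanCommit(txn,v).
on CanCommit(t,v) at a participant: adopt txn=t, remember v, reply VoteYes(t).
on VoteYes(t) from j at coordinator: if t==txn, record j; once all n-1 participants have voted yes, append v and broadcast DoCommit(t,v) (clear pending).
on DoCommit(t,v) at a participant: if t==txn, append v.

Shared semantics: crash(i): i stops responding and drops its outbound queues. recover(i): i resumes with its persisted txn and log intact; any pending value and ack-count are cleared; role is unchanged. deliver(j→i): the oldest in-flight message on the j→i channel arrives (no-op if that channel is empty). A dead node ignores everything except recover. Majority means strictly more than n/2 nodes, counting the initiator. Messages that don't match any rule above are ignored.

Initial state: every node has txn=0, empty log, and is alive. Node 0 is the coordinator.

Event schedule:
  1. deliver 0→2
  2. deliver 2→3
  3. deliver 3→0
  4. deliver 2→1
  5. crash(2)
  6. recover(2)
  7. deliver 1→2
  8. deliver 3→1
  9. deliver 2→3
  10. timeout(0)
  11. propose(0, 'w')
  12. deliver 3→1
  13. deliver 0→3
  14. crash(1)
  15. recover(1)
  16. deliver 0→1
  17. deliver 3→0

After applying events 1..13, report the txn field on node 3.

[1] deliver 0→2 → ∅
[2] deliver 2→3 → ∅
[3] deliver 3→0 → ∅
[4] deliver 2→1 → ∅
[5] crash(2) → N2(✗part t0 [-])
[6] recover(2) → N2(part t0 [-])
[7] deliver 1→2 → ∅
[8] deliver 3→1 → ∅
[9] deliver 2→3 → ∅
[10] timeout(0) → N0(coor t1 [-])
[11] propose(0,'w') → N0(coor t2 [-])
[12] deliver 3→1 → ∅
[13] deliver 0→3 → N3(part t1 [-])

1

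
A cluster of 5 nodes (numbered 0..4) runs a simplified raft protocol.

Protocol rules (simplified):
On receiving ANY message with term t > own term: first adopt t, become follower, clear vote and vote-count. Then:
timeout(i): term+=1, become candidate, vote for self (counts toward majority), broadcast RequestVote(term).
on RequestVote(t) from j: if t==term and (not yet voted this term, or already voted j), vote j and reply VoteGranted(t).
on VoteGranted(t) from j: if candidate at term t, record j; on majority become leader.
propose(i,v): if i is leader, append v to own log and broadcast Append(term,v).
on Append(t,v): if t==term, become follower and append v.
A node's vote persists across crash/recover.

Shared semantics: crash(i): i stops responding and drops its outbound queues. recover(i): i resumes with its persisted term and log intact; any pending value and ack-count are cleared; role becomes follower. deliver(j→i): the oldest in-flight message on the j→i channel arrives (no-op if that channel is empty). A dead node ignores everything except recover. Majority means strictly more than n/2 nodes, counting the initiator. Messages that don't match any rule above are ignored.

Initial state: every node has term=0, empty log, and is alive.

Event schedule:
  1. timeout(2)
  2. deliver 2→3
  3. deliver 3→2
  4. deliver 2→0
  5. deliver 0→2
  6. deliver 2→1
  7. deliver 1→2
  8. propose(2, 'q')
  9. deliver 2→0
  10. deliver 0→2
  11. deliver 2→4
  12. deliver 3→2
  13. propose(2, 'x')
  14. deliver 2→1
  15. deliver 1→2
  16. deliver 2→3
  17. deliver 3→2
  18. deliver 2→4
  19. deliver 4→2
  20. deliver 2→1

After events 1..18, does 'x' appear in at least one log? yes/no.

1. timeout(2):  <2:cand t1 ->
2. deliver 2→3:  <3:foll t1 ->
3. deliver 3→2:  nop
4. deliver 2→0:  <0:foll t1 ->
5. deliver 0→2:  <2:lead t1 ->
6. deliver 2→1:  <1:foll t1 ->
7. deliver 1→2:  nop
8. propose(2,'q'):  <2:lead t1 q>
9. deliver 2→0:  <0:foll t1 q>
10. deliver 0→2:  nop
11. deliver 2→4:  <4:foll t1 ->
12. deliver 3→2:  nop
13. propose(2,'x'):  <2:lead t1 q,x>
14. deliver 2→1:  <1:foll t1 q>
15. deliver 1→2:  nop
16. deliver 2→3:  <3:foll t1 q>
17. deliver 3→2:  nop
18. deliver 2→4:  <4:foll t1 q>

yes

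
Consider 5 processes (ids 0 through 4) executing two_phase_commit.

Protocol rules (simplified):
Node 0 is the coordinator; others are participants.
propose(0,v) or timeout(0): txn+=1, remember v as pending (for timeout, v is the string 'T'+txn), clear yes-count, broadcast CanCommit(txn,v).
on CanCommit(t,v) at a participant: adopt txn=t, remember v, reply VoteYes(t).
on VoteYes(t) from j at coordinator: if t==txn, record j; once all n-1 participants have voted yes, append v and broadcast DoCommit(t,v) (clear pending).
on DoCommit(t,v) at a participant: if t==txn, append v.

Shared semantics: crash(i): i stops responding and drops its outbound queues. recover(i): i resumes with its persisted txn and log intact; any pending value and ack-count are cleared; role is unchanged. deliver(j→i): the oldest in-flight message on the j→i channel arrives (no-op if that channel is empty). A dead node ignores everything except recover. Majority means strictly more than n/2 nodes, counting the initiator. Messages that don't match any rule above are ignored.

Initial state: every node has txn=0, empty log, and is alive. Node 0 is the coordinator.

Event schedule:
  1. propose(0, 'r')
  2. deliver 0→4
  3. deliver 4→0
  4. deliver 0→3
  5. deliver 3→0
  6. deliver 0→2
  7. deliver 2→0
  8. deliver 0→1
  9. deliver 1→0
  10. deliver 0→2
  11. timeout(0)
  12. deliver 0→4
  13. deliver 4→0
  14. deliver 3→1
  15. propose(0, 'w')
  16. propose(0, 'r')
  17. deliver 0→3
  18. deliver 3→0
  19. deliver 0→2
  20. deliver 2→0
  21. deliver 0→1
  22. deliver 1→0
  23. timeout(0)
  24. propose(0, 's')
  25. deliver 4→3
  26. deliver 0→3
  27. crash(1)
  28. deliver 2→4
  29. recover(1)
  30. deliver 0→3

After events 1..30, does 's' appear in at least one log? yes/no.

1. propose(0,'r'):  <0:coor t1 ->
2. deliver 0→4:  <4:part t1 ->
3. deliver 4→0:  nop
4. deliver 0→3:  <3:part t1 ->
5. deliver 3→0:  nop
6. deliver 0→2:  <2:part t1 ->
7. deliver 2→0:  nop
8. deliver 0→1:  <1:part t1 ->
9. deliver 1→0:  <0:coor t1 r>
10. deliver 0→2:  <2:part t1 r>
11. timeout(0):  <0:coor t2 r>
12. deliver 0→4:  <4:part t1 r>
13. deliver 4→0:  nop
14. deliver 3→1:  nop
15. propose(0,'w'):  <0:coor t3 r>
16. propose(0,'r'):  <0:coor t4 r>
17. deliver 0→3:  <3:part t1 r>
18. deliver 3→0:  nop
19. deliver 0→2:  <2:part t2 r>
20. deliver 2→0:  nop
21. deliver 0→1:  <1:part t1 r>
22. deliver 1→0:  nop
23. timeout(0):  <0:coor t5 r>
24. propose(0,'s'):  <0:coor t6 r>
25. deliver 4→3:  nop
26. deliver 0→3:  <3:part t2 r>
27. crash(1):  <1:✗part t1 r>
28. deliver 2→4:  nop
29. recover(1):  <1:part t1 r>
30. deliver 0→3:  <3:part t3 r>

no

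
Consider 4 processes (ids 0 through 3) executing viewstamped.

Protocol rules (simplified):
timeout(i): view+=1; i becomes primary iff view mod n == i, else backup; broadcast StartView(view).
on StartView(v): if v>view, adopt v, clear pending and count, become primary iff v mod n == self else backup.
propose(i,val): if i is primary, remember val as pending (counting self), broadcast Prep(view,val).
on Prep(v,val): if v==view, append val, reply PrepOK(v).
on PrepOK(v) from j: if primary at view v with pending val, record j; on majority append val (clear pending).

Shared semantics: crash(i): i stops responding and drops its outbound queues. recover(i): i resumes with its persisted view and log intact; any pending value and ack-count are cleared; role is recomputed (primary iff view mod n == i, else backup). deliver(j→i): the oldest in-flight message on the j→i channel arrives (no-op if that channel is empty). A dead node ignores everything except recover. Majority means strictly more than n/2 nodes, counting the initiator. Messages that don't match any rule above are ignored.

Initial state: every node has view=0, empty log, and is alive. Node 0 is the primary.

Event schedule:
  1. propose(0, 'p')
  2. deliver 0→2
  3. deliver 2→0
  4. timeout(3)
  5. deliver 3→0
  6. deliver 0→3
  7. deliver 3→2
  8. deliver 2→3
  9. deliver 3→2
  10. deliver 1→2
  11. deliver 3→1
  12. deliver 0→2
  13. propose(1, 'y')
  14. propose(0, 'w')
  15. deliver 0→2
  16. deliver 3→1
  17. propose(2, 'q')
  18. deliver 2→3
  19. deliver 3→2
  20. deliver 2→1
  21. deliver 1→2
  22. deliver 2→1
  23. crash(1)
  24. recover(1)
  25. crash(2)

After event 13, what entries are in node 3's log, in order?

empty

after 1 — propose(0,'p'): ·
after 2 — deliver 0→2: n2:back/v0/[p]
after 3 — deliver 2→0: ·
after 4 — timeout(3): n3:back/v1/[-]
after 5 — deliver 3→0: n0:back/v1/[-]
after 6 — deliver 0→3: ·
after 7 — deliver 3→2: n2:back/v1/[p]
after 8 — deliver 2→3: ·
after 9 — deliver 3→2: ·
after 10 — deliver 1→2: ·
after 11 — deliver 3→1: n1:prim/v1/[-]
after 12 — deliver 0→2: ·
after 13 — propose(1,'y'): ·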